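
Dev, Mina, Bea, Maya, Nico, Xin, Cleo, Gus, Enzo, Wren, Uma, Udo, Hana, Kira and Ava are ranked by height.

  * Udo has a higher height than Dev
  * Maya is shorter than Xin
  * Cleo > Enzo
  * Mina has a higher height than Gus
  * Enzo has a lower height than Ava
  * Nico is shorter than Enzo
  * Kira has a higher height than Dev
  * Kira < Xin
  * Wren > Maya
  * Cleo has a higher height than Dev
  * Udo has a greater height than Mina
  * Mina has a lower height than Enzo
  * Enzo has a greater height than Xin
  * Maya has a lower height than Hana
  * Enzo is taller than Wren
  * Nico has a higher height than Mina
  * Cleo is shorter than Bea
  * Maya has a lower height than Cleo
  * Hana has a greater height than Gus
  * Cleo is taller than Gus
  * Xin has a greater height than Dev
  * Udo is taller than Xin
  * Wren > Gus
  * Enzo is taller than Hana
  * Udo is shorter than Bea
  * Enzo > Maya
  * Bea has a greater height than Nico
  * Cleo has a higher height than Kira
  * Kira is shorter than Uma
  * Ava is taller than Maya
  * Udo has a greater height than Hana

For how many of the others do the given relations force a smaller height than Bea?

The elements the relations force below Bea are Dev, Kira, Maya, Gus, Mina, Wren, Xin, Hana, Nico, Enzo, Udo, Cleo — no chain reaches any other.
That is 12.

12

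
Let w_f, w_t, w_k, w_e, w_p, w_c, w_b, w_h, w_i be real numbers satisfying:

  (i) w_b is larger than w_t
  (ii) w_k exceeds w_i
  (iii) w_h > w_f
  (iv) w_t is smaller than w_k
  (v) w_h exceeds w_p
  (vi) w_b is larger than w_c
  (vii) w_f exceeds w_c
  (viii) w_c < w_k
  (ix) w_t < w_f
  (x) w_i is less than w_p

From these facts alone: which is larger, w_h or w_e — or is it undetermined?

undetermined

Following every chain through w_e: nothing is chained to w_e.
w_h is not reached, and no chain runs the other way from w_h to w_e.
So the given relations leave the order of w_e and w_h undetermined.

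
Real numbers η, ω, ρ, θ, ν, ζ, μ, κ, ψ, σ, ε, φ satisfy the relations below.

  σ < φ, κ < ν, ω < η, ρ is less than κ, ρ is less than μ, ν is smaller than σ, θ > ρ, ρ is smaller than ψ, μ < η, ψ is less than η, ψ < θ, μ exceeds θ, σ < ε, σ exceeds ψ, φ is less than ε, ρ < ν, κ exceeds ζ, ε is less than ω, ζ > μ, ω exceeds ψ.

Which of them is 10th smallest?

ε

Chaining the given pairs: ρ < ψ < θ < μ < ζ < κ < ν < σ < φ < ε < ω < η.
Counting 10 from the smallest end gives ε.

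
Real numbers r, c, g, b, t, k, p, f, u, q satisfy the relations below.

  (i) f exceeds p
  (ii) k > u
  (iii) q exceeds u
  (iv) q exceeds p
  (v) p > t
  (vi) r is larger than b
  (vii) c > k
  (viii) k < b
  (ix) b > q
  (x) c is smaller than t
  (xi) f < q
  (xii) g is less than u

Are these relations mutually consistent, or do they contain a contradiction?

The single ordering g < u < k < c < t < p < f < q < b < r satisfies every listed relation, so no contradiction arises.

consistent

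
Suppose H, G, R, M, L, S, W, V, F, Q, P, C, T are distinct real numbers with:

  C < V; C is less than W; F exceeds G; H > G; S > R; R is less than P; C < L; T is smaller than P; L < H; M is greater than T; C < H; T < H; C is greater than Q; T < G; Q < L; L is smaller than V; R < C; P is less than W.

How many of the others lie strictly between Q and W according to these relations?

The relations place Q below W. An element lies strictly between them when it is forced above Q and also forced below W.
Above Q: {C, L, H, V}. Below W: {R, T, C, P}.
Intersection: {C} — 1.

1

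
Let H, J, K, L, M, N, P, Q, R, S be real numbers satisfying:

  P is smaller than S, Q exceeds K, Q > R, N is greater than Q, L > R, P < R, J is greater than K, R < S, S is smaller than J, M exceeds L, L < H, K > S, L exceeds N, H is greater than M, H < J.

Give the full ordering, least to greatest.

The consecutive links are each given: P < R; R < S; S < K; K < Q; Q < N; N < L; L < M; M < H; H < J.

P < R < S < K < Q < N < L < M < H < J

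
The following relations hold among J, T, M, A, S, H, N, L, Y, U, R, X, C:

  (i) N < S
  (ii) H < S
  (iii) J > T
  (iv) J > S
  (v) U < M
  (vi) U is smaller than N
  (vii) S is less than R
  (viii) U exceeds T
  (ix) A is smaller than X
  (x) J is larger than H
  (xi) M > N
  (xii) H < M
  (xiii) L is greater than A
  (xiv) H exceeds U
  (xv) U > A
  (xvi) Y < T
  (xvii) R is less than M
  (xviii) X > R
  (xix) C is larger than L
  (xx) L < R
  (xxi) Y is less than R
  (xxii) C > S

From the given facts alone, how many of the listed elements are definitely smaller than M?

9

From M the given relations immediately reach U, N, H, R.
From those, A, Y, T, S, L — 9 in total.
Nothing else is reachable below M; 9 in all.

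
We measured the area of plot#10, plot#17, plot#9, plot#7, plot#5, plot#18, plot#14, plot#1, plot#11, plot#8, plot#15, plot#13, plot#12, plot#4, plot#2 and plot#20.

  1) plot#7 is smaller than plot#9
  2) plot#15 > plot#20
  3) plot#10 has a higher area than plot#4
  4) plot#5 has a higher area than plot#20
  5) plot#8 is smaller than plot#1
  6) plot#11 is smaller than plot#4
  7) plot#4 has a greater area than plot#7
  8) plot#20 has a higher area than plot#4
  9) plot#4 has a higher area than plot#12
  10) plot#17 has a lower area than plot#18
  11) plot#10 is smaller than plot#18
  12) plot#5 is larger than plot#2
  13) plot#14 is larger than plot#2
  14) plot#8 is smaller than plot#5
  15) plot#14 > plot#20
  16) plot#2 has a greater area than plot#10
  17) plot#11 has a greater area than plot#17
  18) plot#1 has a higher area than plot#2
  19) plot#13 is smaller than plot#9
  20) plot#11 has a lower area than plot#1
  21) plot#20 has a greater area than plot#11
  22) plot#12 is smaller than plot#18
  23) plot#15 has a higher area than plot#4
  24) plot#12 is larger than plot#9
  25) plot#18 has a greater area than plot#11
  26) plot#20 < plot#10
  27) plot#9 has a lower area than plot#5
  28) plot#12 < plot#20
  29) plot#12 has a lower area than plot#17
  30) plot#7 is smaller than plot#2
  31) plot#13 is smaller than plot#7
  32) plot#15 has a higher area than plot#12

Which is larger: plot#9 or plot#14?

Link the given pairs in sequence: plot#9 < plot#12; plot#12 < plot#17; plot#17 < plot#11; plot#11 < plot#4; plot#4 < plot#20; plot#20 < plot#10; plot#10 < plot#2; plot#2 < plot#14.
Together: plot#9 < plot#12 < plot#17 < plot#11 < plot#4 < plot#20 < plot#10 < plot#2 < plot#14.
So plot#9 < plot#14; plot#14 is the larger of the two.

plot#14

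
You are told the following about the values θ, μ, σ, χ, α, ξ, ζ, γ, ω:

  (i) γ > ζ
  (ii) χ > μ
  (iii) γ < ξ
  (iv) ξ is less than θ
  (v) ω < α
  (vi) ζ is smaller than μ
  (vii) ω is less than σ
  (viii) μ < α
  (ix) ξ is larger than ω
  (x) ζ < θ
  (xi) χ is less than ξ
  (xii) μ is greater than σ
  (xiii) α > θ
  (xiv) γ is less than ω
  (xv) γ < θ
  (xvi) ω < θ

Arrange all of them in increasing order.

ζ < γ < ω < σ < μ < χ < ξ < θ < α

Nothing is placed below ζ, so it is least; from there ζ < γ; γ < ω; ω < σ; σ < μ; μ < χ; χ < ξ; ξ < θ; θ < α, each given directly.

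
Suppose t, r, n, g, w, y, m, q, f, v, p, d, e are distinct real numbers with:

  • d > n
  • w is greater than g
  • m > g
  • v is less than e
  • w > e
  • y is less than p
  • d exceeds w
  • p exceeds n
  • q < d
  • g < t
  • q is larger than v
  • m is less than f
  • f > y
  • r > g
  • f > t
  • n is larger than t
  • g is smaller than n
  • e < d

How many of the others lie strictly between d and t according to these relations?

1

Chaining upward from t reaches: n, p, f.
Chaining downward from d reaches: g, v, e, w, q, n.
Strictly between t and d are those in both lists: n — 1 element.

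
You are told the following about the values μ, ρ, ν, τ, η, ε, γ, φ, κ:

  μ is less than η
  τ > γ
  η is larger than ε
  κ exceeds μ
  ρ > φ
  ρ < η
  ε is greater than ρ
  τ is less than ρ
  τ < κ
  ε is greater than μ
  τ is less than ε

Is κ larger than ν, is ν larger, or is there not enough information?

Following every chain through ν: nothing is chained to ν.
κ is not reached, and no chain runs the other way from κ to ν.
So the given relations leave the order of ν and κ undetermined.

undetermined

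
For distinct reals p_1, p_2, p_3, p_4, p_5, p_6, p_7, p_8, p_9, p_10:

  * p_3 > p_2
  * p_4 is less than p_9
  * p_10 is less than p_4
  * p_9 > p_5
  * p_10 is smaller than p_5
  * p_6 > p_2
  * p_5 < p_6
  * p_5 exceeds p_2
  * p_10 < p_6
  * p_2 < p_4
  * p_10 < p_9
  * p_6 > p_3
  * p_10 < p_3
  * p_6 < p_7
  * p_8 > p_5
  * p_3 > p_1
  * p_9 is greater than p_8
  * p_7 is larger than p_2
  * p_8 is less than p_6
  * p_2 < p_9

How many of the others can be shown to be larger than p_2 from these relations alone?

Directly above p_2: p_4, p_3, p_5, p_6, p_7, p_9.
One step further: p_8 (7 so far).
No other element is forced above p_2 by the given relations, so the count is 7.

7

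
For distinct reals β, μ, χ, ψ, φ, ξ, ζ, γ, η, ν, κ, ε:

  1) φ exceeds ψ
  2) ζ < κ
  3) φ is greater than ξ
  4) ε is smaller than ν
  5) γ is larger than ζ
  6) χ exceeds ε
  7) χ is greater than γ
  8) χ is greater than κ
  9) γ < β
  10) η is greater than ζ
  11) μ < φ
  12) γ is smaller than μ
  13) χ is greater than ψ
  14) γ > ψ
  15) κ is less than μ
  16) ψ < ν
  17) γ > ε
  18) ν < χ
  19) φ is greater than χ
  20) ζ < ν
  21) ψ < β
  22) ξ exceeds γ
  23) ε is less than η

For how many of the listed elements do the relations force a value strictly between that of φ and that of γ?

3

The relations place γ below φ. An element lies strictly between them when it is forced above γ and also forced below φ.
Above γ: {β, ξ, χ, μ}. Below φ: {ζ, ε, ψ, κ, ν, ξ, χ, μ}.
Intersection: {ξ, χ, μ} — 3.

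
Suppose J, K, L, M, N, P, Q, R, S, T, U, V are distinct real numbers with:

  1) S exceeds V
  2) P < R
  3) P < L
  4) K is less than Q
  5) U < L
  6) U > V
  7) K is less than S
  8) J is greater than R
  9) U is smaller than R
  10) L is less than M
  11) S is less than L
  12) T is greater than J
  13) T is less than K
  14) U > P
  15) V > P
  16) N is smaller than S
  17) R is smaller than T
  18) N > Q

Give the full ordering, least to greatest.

Nothing is placed below P, so it is least; from there P < V; V < U; U < R; R < J; J < T; T < K; K < Q; Q < N; N < S; S < L; L < M, each given directly.

P < V < U < R < J < T < K < Q < N < S < L < M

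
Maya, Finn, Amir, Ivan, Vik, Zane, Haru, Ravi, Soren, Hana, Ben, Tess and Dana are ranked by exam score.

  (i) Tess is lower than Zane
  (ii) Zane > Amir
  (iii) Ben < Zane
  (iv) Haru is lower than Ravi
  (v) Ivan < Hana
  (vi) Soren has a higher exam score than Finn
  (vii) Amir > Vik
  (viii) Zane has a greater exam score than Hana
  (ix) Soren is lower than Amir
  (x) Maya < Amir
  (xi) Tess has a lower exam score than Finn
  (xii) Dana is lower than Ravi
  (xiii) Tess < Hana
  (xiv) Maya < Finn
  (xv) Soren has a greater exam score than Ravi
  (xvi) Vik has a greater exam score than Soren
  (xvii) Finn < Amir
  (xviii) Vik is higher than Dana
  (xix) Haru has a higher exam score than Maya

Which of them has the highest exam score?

Zane

Chaining downward from Zane: directly below it, Ben, Tess, Hana, Amir; then Ivan, Maya, Finn, Soren, Vik; then Dana, Ravi; then Haru.
That covers every other element, and nothing is given above Zane, so Zane is the highest exam score.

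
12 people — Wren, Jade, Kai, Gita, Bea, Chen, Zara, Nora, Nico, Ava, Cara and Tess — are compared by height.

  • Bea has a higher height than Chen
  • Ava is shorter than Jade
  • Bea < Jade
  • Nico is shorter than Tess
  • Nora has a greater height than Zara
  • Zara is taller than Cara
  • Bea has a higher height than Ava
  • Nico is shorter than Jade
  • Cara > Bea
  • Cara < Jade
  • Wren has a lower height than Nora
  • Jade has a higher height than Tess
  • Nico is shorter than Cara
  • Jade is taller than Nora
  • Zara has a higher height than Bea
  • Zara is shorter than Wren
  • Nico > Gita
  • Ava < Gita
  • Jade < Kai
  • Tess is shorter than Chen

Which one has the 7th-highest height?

Bea

The consecutive relations fix a unique order: Ava < Gita < Nico < Tess < Chen < Bea < Cara < Zara < Wren < Nora < Jade < Kai.
Counting 7 from the largest end gives Bea.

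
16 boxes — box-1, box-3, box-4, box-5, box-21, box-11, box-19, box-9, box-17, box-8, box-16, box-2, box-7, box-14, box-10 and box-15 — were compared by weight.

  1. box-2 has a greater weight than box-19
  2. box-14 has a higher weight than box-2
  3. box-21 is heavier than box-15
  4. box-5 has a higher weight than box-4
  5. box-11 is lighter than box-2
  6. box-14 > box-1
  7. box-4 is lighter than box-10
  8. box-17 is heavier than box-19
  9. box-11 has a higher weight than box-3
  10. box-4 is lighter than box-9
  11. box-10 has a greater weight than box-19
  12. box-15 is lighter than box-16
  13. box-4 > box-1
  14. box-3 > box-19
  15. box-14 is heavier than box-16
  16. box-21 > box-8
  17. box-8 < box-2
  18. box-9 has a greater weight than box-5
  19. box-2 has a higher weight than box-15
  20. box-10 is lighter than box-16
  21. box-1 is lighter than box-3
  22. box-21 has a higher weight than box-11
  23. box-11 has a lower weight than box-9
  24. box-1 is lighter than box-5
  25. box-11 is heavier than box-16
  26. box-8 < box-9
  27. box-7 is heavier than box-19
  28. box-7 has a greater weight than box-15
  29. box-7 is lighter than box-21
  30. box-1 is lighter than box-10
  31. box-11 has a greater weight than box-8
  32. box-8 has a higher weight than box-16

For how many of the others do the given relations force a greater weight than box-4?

9

From box-4 the given relations immediately reach box-10, box-5, box-9.
From those, box-16 — 4 in total.
From those, box-8, box-11, box-14 — 7 in total.
From those, box-21, box-2 — 9 in total.
Nothing else is reachable above box-4; 9 in all.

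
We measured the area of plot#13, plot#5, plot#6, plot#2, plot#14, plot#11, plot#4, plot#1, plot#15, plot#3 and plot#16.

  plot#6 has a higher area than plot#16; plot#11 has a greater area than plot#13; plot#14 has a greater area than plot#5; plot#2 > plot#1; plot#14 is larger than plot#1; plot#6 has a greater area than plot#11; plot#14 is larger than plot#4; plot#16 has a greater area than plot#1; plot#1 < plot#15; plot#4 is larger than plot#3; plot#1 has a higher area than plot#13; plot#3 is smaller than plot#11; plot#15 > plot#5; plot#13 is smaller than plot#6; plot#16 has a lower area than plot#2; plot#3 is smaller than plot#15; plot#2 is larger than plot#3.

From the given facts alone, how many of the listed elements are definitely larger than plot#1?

From plot#1 the given relations immediately reach plot#16, plot#15, plot#2, plot#14.
From those, plot#6 — 5 in total.
No other element is forced above plot#1 by the given relations, so the count is 5.

5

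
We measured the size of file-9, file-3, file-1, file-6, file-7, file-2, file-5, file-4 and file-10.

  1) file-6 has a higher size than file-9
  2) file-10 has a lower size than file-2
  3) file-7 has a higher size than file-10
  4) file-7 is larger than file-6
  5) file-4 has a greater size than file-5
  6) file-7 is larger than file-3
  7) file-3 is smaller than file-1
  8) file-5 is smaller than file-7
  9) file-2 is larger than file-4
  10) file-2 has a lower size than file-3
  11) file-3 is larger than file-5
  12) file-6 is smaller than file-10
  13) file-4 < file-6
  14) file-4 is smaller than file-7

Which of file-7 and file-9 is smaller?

The relevant relations are file-9 < file-6; file-6 < file-10; file-10 < file-2; file-2 < file-3; file-3 < file-7.
Together: file-9 < file-6 < file-10 < file-2 < file-3 < file-7.
So file-9 < file-7; file-9 is the smaller of the two.

file-9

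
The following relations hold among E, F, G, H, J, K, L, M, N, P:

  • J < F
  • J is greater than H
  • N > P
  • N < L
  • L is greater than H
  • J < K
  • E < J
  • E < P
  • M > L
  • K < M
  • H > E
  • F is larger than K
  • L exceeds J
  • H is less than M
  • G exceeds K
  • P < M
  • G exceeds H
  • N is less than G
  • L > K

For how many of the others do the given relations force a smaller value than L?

6

Directly below L: H, N, J, K.
One step further: E, P (6 so far).
Nothing else is reachable below L; 6 in all.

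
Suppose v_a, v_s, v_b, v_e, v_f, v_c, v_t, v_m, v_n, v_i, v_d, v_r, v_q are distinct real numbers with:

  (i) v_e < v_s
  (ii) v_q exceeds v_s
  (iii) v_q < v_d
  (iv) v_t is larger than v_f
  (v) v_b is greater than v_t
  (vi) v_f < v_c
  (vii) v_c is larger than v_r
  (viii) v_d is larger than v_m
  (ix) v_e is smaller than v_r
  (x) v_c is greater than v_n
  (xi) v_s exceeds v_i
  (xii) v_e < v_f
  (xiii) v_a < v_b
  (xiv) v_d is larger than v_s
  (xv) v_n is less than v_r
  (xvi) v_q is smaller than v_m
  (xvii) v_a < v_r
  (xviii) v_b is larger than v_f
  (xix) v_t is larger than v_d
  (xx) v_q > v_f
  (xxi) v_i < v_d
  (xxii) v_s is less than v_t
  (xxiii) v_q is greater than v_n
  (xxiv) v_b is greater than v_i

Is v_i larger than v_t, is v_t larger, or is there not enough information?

v_t

The relevant relations are v_i < v_s; v_s < v_q; v_q < v_m; v_m < v_d; v_d < v_t.
Together: v_i < v_s < v_q < v_m < v_d < v_t.
So v_t is larger.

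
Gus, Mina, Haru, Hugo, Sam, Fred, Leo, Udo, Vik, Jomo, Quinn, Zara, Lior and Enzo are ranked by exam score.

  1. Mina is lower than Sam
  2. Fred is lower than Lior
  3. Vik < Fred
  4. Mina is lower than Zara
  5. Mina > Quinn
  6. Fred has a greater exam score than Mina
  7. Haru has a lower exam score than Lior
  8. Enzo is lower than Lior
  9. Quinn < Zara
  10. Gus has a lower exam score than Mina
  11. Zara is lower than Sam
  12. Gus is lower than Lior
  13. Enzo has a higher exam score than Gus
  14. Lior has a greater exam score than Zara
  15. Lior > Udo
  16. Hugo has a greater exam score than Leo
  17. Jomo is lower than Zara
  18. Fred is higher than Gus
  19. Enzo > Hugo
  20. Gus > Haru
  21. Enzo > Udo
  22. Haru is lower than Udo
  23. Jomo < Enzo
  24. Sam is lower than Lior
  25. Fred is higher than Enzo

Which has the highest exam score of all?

Chaining downward from Lior: directly below it, Haru, Udo, Gus, Zara, Enzo, Fred, Sam; then Vik, Jomo, Quinn, Mina, Hugo; then Leo.
That covers every other element, and nothing is given above Lior, so Lior is the highest exam score.

Lior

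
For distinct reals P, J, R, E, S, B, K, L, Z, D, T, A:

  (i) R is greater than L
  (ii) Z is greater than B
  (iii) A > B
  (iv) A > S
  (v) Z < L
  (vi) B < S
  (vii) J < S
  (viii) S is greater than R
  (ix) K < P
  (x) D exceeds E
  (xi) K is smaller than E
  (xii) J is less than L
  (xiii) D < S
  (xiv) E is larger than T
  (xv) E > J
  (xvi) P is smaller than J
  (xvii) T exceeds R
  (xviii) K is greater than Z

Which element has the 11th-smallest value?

Chaining the given pairs: B < Z < K < P < J < L < R < T < E < D < S < A.
Counting 11 from the smallest end gives S.

S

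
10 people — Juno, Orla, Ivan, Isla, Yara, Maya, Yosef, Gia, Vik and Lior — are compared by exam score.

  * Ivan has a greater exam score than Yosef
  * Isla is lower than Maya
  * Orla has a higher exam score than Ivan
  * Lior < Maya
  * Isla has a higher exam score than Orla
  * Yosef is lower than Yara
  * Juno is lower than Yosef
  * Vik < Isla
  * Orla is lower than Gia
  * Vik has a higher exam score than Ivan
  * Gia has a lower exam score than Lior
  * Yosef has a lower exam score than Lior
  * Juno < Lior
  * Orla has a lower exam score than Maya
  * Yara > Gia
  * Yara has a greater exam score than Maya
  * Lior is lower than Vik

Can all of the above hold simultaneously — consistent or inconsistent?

consistent

The single ordering Juno < Yosef < Ivan < Orla < Gia < Lior < Vik < Isla < Maya < Yara satisfies every listed relation, so no contradiction arises.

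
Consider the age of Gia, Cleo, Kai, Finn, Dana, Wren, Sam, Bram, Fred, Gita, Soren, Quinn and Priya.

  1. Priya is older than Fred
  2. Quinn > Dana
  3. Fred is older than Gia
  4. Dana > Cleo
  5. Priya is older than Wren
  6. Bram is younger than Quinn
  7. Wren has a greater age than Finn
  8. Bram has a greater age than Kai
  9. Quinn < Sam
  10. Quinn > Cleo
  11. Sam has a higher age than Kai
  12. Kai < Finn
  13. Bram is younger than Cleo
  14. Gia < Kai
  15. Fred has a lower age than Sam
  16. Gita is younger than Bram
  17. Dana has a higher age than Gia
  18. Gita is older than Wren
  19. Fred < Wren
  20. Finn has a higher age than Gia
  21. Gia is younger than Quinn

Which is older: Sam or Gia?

The relevant relations are Gia < Kai; Kai < Finn; Finn < Wren; Wren < Gita; Gita < Bram; Bram < Cleo; Cleo < Dana; Dana < Quinn; Quinn < Sam.
Chaining these gives Gia < Kai < Finn < Wren < Gita < Bram < Cleo < Dana < Quinn < Sam.
So Gia < Sam; Sam is the older of the two.

Sam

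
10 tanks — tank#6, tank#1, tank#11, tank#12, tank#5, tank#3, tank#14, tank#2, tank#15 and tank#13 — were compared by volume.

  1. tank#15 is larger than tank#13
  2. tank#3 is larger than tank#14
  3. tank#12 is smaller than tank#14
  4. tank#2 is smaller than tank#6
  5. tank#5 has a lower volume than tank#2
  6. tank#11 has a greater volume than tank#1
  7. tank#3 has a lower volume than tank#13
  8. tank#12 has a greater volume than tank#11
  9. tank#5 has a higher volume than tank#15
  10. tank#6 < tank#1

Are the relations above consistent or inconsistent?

We have tank#3 < tank#13 stated directly, yet also tank#13 < tank#15 < tank#5 < tank#2 < tank#6 < tank#1 < tank#11 < tank#12 < tank#14 < tank#3 by chaining the others — so tank#13 < tank#3. Contradiction.

inconsistent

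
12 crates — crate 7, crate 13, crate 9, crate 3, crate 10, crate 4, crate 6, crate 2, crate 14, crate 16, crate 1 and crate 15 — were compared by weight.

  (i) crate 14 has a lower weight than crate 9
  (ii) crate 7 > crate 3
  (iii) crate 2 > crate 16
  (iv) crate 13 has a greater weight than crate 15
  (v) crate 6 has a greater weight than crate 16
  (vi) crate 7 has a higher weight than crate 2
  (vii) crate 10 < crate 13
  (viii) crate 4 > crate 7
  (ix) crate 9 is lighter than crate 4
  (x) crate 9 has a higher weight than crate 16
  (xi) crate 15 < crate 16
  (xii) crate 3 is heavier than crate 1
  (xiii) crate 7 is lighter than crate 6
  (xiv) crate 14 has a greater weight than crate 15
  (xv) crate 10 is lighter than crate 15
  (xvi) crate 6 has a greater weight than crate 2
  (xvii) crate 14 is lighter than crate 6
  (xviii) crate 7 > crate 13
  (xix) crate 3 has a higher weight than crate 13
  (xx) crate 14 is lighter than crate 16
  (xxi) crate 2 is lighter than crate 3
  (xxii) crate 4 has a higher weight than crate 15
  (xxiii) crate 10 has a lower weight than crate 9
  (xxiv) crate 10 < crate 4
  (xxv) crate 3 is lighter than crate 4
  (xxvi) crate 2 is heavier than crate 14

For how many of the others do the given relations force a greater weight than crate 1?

Directly above crate 1: crate 3.
One step further: crate 7, crate 4 (3 so far).
One step further: crate 6 (4 so far).
No other element is forced above crate 1 by the given relations, so the count is 4.

4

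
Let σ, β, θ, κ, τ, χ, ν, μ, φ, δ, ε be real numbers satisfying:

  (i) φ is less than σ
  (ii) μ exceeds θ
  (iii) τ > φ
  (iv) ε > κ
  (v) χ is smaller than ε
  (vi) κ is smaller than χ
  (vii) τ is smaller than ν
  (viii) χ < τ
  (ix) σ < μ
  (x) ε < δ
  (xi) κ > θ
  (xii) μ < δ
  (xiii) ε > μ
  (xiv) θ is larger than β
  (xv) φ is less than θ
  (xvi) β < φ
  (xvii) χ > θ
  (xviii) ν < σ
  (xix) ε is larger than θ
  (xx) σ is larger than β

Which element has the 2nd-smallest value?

φ

Piecing the relations together gives one ordering: β < φ < θ < κ < χ < τ < ν < σ < μ < ε < δ.
The 2nd smallest is φ.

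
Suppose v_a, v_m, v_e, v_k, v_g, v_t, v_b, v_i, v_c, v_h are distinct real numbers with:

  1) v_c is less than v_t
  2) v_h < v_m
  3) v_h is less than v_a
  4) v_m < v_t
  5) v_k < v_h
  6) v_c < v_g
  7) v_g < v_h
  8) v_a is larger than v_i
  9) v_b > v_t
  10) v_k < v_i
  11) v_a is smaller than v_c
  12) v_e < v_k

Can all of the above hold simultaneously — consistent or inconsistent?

We have v_h < v_a stated directly, yet also v_a < v_c < v_g < v_h by chaining the others — so v_a < v_h. Contradiction.

inconsistent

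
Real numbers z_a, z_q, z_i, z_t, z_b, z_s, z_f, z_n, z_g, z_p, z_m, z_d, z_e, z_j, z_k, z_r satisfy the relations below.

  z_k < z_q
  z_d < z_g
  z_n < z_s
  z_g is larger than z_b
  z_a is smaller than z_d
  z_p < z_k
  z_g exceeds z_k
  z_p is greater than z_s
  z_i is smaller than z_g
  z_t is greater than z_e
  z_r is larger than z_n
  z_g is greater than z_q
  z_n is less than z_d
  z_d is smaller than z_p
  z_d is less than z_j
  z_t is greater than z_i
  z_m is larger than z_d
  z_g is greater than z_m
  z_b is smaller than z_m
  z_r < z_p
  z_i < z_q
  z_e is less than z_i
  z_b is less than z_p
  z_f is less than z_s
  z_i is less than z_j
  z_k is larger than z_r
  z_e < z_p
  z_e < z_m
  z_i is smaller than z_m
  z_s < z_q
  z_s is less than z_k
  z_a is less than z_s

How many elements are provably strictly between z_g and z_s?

Chaining upward from z_s reaches: z_p, z_k, z_q.
Chaining downward from z_g reaches: z_e, z_a, z_n, z_f, z_b, z_i, z_d, z_r, z_p, z_k, z_m, z_q.
Strictly between z_s and z_g are those in both lists: z_p, z_k, z_q — 3 elements.

3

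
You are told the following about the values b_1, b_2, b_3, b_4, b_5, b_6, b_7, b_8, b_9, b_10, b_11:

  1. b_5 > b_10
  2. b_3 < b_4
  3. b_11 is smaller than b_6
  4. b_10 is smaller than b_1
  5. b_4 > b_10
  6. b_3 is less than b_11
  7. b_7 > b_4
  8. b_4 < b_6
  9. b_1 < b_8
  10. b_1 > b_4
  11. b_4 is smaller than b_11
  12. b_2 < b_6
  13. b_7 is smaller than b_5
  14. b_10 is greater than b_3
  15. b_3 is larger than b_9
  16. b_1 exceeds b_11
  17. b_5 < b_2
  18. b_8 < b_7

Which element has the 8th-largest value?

b_4

Chaining the given pairs: b_9 < b_3 < b_10 < b_4 < b_11 < b_1 < b_8 < b_7 < b_5 < b_2 < b_6.
The 8th largest is b_4.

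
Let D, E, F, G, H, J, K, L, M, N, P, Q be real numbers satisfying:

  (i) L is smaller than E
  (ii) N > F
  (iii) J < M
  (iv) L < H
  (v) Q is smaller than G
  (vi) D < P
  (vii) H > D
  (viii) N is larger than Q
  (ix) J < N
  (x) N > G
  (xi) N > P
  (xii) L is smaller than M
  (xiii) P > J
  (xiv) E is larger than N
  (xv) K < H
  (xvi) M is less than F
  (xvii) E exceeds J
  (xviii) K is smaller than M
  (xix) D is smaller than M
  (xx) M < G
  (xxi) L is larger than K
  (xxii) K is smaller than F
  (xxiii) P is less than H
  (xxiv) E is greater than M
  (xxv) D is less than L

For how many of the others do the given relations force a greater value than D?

8

Directly above D: L, P, M, H.
One step further: F, G, N, E (8 so far).
No other element is forced above D by the given relations, so the count is 8.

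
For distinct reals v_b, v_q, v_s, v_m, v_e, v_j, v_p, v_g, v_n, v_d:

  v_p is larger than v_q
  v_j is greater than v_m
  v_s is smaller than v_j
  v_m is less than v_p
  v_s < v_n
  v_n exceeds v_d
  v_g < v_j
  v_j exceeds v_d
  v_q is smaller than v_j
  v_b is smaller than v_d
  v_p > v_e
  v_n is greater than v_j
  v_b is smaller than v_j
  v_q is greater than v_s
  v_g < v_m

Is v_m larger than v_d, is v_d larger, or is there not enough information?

undetermined

Following every chain through v_m: above v_m we get v_j, v_p, v_n; below v_m we get v_g.
v_d is not reached, and no chain runs the other way from v_d to v_m.
So the given relations leave the order of v_m and v_d undetermined.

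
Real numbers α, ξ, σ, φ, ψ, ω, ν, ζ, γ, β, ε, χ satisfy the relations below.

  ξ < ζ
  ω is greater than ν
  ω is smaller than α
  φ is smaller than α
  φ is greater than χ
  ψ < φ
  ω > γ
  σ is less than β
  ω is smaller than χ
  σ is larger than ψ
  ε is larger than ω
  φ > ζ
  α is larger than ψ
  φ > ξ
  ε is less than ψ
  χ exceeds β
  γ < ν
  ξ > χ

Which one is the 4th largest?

Chaining the given pairs: γ < ν < ω < ε < ψ < σ < β < χ < ξ < ζ < φ < α.
Counting 4 from the largest end gives ξ.

ξ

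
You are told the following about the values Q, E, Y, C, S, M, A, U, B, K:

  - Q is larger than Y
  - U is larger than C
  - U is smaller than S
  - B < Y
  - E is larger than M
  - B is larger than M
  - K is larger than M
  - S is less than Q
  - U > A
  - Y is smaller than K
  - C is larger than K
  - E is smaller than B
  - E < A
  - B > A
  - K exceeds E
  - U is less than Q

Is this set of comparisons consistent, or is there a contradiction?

consistent

Every relation is compatible with M < E < A < B < Y < K < C < U < S < Q; the set is consistent.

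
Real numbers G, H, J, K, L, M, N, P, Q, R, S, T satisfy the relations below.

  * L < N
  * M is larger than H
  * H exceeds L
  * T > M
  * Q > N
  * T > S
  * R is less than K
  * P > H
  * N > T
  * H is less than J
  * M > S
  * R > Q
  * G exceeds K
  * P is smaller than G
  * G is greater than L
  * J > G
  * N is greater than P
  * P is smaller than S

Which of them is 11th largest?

The consecutive relations fix a unique order: L < H < P < S < M < T < N < Q < R < K < G < J.
The 11th largest is H.

H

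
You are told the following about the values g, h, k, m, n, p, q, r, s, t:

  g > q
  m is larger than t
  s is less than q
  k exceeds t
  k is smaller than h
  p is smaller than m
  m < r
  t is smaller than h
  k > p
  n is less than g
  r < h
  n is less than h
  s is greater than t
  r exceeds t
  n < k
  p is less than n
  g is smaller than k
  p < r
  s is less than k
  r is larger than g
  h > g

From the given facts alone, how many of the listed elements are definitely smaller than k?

6

Directly below k: p, t, s, n, g.
One step further: q (6 so far).
Nothing else is reachable below k; 6 in all.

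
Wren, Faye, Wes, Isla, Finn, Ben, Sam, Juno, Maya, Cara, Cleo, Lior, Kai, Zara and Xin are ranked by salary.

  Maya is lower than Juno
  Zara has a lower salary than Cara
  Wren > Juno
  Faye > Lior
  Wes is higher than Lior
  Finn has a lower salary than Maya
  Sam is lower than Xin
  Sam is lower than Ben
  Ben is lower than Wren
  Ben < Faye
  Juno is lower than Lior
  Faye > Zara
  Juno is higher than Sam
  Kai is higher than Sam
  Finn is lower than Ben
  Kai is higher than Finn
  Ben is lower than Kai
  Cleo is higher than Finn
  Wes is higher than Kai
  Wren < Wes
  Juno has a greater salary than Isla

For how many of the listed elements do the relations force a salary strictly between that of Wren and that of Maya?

Chaining upward from Maya reaches: Juno, Lior, Wes, Faye.
Chaining downward from Wren reaches: Finn, Sam, Isla, Ben, Juno.
Strictly between Maya and Wren are those in both lists: Juno — 1 element.

1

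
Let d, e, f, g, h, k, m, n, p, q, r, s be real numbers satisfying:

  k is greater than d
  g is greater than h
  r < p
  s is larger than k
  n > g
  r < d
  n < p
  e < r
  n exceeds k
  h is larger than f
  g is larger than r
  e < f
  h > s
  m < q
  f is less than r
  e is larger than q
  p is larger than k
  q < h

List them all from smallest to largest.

Each adjacent pair is fixed by a given relation: m < q; q < e; e < f; f < r; r < d; d < k; k < s; s < h; h < g; g < n; n < p. Chaining them end to end gives the full order.

m < q < e < f < r < d < k < s < h < g < n < p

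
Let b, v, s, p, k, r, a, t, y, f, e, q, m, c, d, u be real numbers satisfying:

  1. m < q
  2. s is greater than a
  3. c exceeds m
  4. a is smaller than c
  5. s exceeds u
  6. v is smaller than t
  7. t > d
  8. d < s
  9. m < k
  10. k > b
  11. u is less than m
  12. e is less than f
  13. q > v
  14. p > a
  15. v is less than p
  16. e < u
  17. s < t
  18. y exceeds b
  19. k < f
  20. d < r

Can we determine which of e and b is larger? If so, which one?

Following every chain through e: above e we get u, m, s, t, c, q, k, f.
b is not reached, and no chain runs the other way from b to e.
So the given relations leave the order of e and b undetermined.

undetermined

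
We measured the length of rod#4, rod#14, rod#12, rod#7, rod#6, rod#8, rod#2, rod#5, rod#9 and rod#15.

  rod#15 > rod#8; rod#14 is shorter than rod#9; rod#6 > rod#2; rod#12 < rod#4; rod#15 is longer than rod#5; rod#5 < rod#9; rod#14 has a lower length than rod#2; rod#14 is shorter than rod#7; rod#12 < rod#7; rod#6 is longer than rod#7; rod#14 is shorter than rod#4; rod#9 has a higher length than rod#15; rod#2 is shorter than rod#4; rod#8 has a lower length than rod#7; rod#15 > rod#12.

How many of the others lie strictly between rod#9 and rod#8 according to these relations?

1

Chaining upward from rod#8 reaches: rod#15, rod#7, rod#6.
Chaining downward from rod#9 reaches: rod#14, rod#5, rod#12, rod#15.
Strictly between rod#8 and rod#9 are those in both lists: rod#15 — 1 element.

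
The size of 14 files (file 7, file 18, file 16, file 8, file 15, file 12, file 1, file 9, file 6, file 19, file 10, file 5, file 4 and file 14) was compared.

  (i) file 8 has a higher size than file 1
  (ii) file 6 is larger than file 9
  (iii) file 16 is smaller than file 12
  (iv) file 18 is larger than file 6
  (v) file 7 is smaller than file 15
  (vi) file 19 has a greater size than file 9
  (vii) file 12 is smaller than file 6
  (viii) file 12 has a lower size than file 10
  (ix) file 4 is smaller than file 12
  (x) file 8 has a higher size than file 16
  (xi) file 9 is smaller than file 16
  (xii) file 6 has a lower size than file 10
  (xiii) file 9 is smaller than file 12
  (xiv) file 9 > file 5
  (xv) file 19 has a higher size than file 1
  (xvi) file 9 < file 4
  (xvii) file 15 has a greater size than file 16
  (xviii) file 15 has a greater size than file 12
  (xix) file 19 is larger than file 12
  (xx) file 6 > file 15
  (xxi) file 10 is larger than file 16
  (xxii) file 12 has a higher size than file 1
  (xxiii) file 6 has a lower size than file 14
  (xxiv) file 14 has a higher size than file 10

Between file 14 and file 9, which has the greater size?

file 9 < file 16 and file 16 < file 12 give file 9 < file 12.
Then file 12 < file 15 extends the chain to file 15.
Then file 15 < file 6 extends the chain to file 6.
Then file 6 < file 10 extends the chain to file 10.
With file 10 < file 14: file 9 < file 16 < file 12 < file 15 < file 6 < file 10 < file 14.
So file 9 < file 14; file 14 is the larger of the two.

file 14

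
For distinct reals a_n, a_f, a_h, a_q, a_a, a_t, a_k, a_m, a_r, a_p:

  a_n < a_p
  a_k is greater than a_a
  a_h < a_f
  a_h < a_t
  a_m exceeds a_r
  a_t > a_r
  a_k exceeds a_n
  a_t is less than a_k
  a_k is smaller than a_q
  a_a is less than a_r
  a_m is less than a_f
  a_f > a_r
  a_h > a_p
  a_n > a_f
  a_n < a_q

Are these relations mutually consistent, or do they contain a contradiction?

Chaining the given relations yields a_f < a_n < a_p < a_h, so a_f < a_h. But one relation states a_h < a_f. These cannot both hold.

inconsistent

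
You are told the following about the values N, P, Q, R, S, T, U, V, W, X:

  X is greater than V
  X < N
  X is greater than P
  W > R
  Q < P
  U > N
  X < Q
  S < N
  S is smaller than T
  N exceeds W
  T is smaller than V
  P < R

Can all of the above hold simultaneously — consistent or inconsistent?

inconsistent

Chaining the given relations yields X < Q < P, so X < P. But one relation states P < X. These cannot both hold.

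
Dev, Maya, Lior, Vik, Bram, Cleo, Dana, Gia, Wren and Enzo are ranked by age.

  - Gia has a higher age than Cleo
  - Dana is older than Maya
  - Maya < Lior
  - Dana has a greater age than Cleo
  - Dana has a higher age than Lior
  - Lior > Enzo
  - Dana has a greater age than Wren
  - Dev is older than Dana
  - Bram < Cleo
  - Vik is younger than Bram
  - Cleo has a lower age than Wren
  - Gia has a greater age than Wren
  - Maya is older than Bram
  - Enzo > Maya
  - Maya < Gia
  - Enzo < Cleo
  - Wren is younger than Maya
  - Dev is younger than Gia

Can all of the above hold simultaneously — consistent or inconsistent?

Chaining the given relations yields Cleo < Wren < Maya < Enzo, so Cleo < Enzo. But one relation states Enzo < Cleo. These cannot both hold.

inconsistent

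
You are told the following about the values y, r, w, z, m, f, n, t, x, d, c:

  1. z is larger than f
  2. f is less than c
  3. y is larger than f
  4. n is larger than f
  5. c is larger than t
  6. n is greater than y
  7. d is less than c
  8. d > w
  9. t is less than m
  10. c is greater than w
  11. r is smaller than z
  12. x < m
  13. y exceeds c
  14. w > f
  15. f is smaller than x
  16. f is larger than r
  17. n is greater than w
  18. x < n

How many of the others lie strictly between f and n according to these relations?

Chaining upward from f reaches: w, x, d, c, z, m, y.
Chaining downward from n reaches: r, t, w, x, d, c, y.
Strictly between f and n are those in both lists: w, x, d, c, y — 5 elements.

5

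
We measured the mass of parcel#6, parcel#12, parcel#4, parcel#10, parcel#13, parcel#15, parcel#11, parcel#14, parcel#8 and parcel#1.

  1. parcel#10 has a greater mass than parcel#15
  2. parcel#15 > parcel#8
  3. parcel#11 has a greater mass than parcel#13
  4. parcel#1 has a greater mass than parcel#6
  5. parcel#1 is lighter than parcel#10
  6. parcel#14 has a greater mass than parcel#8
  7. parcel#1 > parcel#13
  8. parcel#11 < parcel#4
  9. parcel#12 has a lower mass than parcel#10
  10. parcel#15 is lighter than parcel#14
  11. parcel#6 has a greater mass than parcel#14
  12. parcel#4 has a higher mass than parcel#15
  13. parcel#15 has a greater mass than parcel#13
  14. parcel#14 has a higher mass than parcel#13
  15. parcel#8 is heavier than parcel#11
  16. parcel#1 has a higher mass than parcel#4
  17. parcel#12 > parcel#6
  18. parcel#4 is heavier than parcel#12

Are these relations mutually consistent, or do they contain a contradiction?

consistent

The single ordering parcel#13 < parcel#11 < parcel#8 < parcel#15 < parcel#14 < parcel#6 < parcel#12 < parcel#4 < parcel#1 < parcel#10 satisfies every listed relation, so no contradiction arises.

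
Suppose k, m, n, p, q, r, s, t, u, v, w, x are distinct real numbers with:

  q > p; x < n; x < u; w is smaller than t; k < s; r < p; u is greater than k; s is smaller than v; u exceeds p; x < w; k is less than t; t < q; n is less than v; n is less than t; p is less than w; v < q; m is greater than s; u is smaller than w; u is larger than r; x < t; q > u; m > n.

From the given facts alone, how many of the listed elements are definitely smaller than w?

The elements the relations force below w are x, k, r, p, u — no chain reaches any other.
That is 5.

5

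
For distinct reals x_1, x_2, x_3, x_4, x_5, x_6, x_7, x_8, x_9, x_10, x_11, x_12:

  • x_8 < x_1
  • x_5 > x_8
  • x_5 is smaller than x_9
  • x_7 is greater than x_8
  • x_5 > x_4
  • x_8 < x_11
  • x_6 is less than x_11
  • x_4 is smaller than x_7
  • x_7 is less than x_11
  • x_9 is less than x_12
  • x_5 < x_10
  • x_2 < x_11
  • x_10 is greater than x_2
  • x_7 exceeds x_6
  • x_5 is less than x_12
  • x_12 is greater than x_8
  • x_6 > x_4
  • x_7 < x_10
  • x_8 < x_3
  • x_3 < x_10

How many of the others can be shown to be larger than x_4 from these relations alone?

7

From x_4 the given relations immediately reach x_6, x_5, x_7.
From those, x_9, x_10, x_12, x_11 — 7 in total.
No other element is forced above x_4 by the given relations, so the count is 7.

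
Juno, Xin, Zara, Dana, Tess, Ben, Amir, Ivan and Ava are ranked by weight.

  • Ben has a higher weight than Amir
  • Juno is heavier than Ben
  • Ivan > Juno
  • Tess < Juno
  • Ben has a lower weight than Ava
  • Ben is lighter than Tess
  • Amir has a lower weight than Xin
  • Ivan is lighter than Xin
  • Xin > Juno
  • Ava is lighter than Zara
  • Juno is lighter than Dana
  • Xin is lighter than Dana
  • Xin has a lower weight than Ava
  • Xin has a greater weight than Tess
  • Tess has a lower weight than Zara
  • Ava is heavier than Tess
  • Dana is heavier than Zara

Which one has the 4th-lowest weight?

Piecing the relations together gives one ordering: Amir < Ben < Tess < Juno < Ivan < Xin < Ava < Zara < Dana.
The 4th smallest is Juno.

Juno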